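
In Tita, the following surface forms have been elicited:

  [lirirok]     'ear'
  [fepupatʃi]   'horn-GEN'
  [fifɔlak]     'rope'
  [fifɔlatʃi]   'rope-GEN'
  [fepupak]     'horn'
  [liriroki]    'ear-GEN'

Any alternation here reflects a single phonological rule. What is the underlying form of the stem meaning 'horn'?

/fepupatʃ/

The stem for 'horn' ends in [k] in [fepupak] but [tʃ] in [fepupatʃi].
But 'ear' keeps [k] in both environments ([lirirok], [liriroki]), so there is no rule changing /k/ to [tʃ] before the GEN suffix.
Therefore /tʃ/ is basic and [k] is derived by depalatalization (palato-alveolar /tʃ/ becomes [k] when no front vowel follows).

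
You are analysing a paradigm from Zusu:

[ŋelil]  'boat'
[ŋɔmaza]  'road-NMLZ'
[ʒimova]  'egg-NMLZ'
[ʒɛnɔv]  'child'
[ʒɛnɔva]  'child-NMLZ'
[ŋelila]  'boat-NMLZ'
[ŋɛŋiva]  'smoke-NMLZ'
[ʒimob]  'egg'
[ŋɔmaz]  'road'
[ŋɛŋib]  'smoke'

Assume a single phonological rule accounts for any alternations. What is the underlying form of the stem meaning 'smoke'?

In [ŋɛŋiva] and [ŋɛŋib] the final segment of 'smoke' alternates: [v] ~ [b].
The stem 'child' ([ʒɛnɔva], [ʒɛnɔv]) shows [v] unchanged in both environments, so [v] cannot be basic with [b] derived in isolation.
Therefore /b/ is basic and [v] is derived by intervocalic spirantization (voiced stops become fricatives between vowels).

/ŋɛŋib/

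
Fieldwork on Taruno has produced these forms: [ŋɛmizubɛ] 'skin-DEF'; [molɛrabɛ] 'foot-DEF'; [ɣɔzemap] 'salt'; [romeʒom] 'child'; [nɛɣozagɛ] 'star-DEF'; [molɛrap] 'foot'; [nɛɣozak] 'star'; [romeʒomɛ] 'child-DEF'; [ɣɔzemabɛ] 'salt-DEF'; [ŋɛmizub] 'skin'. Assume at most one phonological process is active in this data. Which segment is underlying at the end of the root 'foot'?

'foot' shows [p] ~ [b] at the end of the stem ([molɛrap] vs [molɛrabɛ]).
Compare 'skin', with invariant [b] in [ŋɛmizub] and [ŋɛmizubɛ]: an analysis with underlying /b/ and a rule producing [p] in isolation would wrongly predict alternation here too.
The underlying segment must be /p/; voiceless stops become voiced between vowels, yielding [b] there.

/p/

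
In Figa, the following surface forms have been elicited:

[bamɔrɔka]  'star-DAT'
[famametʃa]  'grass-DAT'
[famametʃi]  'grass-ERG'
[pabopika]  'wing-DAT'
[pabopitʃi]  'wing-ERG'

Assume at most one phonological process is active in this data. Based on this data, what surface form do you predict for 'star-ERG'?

[bamɔrɔtʃi]

The root 'wing' surfaces as [pabopika] and [pabopitʃi], with a stem-final [k] ~ [tʃ] alternation.
Compare 'grass', with invariant [tʃ] in [famametʃa] and [famametʃi]: an analysis with underlying /tʃ/ and a rule producing [k] before the DAT suffix would wrongly predict alternation here too.
The underlying segment must be /k/; /k/ becomes palato-alveolar [tʃ] before a front vowel, yielding [tʃ] there.
From [bamɔrɔka] the stem 'star' is /bamɔrɔk/; before a front vowel this yields [bamɔrɔtʃi].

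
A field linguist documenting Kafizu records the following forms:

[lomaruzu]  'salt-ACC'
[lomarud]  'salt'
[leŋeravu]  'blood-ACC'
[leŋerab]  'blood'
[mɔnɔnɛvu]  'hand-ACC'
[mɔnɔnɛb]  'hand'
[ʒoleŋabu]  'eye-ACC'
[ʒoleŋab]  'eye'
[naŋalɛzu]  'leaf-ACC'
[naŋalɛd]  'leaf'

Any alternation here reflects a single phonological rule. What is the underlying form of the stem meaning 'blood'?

In [leŋeravu] and [leŋerab] the final segment of 'blood' alternates: [v] ~ [b].
If /b/ were underlying and a rule turned it into [v] before the ACC suffix, 'eye' would also alternate; but it has [b] in both [ʒoleŋabu] and [ʒoleŋab].
Therefore /v/ is basic and [b] is derived by word-final hardening (voiced fricatives become stops word-finally).

/leŋerav/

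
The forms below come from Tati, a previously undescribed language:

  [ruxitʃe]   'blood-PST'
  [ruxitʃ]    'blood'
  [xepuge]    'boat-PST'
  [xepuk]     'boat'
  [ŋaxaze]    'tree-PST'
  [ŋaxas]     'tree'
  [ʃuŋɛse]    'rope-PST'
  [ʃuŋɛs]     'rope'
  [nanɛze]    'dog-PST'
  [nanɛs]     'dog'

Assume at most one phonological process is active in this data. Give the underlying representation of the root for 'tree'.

/ŋaxaz/

'tree' shows [z] ~ [s] at the end of the stem ([ŋaxaze] vs [ŋaxas]).
If /s/ were underlying and a rule turned it into [z] before the PST suffix, 'rope' would also alternate; but it has [s] in both [ʃuŋɛse] and [ʃuŋɛs].
Therefore /z/ is basic and [s] is derived by word-final obstruent devoicing (voiced obstruents become voiceless word-finally).
The underlying form of 'tree' is therefore /ŋaxaz/.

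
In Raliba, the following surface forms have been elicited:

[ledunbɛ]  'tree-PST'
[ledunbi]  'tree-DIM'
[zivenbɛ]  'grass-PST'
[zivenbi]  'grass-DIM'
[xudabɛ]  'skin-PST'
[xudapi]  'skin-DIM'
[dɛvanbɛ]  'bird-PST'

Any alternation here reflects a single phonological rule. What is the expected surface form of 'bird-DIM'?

The DIM morpheme has two allomorphs, [-bi] and [-pi].
The PST suffix, which begins with [b], is invariant after every stem; so [b] is not altered by any rule here.
The DIM suffix is therefore /-pi/ underlyingly, with post-nasal voicing: voiceless stops become voiced after a nasal.
After 'bird', which ends in a nasal, the suffix surfaces as [-bi], giving [dɛvanbi].

[dɛvanbi]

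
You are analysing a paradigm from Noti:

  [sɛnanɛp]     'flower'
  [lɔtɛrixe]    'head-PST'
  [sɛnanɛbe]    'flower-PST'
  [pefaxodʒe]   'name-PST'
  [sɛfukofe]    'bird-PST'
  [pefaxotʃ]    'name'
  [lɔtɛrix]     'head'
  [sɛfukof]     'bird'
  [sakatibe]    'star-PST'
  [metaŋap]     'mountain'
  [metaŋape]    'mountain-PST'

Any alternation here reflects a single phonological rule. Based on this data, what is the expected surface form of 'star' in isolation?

The root 'flower' surfaces as [sɛnanɛbe] and [sɛnanɛp], with a stem-final [b] ~ [p] alternation.
The stem 'mountain' ([metaŋape], [metaŋap]) shows [p] unchanged in both environments, so [p] cannot be basic with [b] derived before the PST suffix.
The underlying segment must be /b/; voiced obstruents become voiceless word-finally, yielding [p] there.
From [sakatibe] the stem 'star' is /sakatib/; word-finally this yields [sakatip].

[sakatip]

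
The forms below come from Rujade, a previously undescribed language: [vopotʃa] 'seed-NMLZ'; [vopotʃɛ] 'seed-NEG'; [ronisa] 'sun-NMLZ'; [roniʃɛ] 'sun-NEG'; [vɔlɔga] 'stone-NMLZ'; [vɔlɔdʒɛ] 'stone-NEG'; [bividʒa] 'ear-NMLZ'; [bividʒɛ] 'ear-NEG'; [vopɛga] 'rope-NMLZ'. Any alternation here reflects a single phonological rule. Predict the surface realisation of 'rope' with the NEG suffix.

[vopɛdʒɛ]

In [vɔlɔga] and [vɔlɔdʒɛ] the final segment of 'stone' alternates: [g] ~ [dʒ].
Compare 'ear', with invariant [dʒ] in [bividʒa] and [bividʒɛ]: an analysis with underlying /dʒ/ and a rule producing [g] before the NMLZ suffix would wrongly predict alternation here too.
The alternation reflects palatalization before a front vowel: /g/ and /s/ become palato-alveolar [dʒ] and [ʃ] before a front vowel. /g/ is underlying.
From [vopɛga] the stem 'rope' is /vopɛg/; before a front vowel this yields [vopɛdʒɛ].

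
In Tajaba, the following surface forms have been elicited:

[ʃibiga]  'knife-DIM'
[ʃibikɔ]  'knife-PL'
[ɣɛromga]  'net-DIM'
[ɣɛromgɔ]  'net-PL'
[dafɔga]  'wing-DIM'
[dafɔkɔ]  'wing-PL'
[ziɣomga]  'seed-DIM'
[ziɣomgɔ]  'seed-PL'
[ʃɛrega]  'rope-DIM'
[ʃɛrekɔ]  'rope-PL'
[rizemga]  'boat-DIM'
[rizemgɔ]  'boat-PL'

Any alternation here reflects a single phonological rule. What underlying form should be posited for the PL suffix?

/-kɔ/

The PL suffix surfaces as [-gɔ] and [-kɔ], depending on the final segment of the stem.
By contrast the DIM suffix keeps its initial [g] throughout — that segment must be underlying.
The PL suffix is therefore /-kɔ/ underlyingly, with post-nasal voicing: voiceless stops become voiced after a nasal.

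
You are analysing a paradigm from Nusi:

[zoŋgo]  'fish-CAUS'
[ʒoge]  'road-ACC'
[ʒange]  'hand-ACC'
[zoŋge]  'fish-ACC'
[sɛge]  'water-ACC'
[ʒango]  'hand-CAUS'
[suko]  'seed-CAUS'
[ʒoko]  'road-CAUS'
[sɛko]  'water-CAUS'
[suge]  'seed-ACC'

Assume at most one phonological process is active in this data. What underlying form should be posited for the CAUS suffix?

The CAUS morpheme has two allomorphs, [-go] and [-ko].
The ACC suffix, which begins with [g], is invariant after every stem; so [g] is not altered by any rule here.
The CAUS suffix is therefore /-ko/ underlyingly, with post-nasal voicing: voiceless stops become voiced after a nasal.

/-ko/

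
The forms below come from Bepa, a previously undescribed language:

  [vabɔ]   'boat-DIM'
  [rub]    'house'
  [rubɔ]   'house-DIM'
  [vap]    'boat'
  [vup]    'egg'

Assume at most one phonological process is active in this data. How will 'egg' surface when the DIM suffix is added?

[vubɔ]

The stem for 'boat' ends in [b] in [vabɔ] but [p] in [vap].
Compare 'house', with invariant [b] in [rubɔ] and [rub]: an analysis with underlying /b/ and a rule producing [p] in isolation would wrongly predict alternation here too.
The alternation reflects intervocalic voicing: voiceless stops become voiced between vowels. /p/ is underlying.
The one attested form of 'egg', [vup], shows underlying /vup/. Applying the same rule between vowels gives [vubɔ].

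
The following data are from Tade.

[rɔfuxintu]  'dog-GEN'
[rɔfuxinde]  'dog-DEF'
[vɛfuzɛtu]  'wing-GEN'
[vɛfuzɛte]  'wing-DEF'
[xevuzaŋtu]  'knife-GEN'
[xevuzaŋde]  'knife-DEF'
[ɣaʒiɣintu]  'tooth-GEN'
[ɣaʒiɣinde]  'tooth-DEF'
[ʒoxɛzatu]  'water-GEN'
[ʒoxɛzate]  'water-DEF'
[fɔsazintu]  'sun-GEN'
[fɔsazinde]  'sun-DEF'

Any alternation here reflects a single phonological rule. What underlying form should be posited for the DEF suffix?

/-de/

The DEF suffix surfaces as [-de] and [-te], depending on the final segment of the stem.
The GEN suffix, which begins with [t], is invariant after every stem; so [t] is not altered by any rule here.
The DEF suffix is therefore /-de/ underlyingly, with post-vocalic devoicing: voiced stops become voiceless after a vowel.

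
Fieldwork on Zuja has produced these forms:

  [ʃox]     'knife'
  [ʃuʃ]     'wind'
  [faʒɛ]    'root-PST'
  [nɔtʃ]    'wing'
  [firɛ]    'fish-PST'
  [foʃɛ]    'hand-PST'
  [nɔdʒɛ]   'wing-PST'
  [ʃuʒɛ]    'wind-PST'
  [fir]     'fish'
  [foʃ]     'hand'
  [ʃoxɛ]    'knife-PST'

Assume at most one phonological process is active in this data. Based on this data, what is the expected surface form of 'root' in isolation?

[faʃ]

The root 'wind' surfaces as [ʃuʒɛ] and [ʃuʃ], with a stem-final [ʒ] ~ [ʃ] alternation.
If /ʃ/ were underlying and a rule turned it into [ʒ] before the PST suffix, 'hand' would also alternate; but it has [ʃ] in both [foʃɛ] and [foʃ].
So /ʒ/ is underlying, and a rule of word-final obstruent devoicing — voiced obstruents become voiceless word-finally — gives [ʃ].
The one attested form of 'root', [faʒɛ], shows underlying /faʒ/. Applying the same rule word-finally gives [faʃ].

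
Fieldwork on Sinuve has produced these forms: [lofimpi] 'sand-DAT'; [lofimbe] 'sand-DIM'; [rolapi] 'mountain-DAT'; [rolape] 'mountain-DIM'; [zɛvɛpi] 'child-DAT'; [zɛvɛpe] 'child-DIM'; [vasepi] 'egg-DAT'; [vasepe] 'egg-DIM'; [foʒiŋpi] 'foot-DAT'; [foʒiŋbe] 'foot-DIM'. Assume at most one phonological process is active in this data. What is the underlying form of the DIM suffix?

The DIM morpheme has two allomorphs, [-be] and [-pe].
The DAT suffix, which begins with [p], is invariant after every stem; so [p] is not altered by any rule here.
So the underlying form is /-be/, and voiced stops become voiceless after a vowel.

/-be/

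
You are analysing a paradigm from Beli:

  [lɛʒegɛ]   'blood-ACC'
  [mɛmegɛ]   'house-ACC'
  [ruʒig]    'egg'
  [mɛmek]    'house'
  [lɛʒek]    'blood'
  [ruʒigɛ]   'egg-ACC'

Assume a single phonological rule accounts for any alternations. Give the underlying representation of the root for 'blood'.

The stem for 'blood' ends in [k] in [lɛʒek] but [g] in [lɛʒegɛ].
But 'egg' keeps [g] in both environments ([ruʒig], [ruʒigɛ]), so there is no rule changing /g/ to [k] in isolation.
Therefore /k/ is basic and [g] is derived by intervocalic voicing (voiceless stops become voiced between vowels).

/lɛʒek/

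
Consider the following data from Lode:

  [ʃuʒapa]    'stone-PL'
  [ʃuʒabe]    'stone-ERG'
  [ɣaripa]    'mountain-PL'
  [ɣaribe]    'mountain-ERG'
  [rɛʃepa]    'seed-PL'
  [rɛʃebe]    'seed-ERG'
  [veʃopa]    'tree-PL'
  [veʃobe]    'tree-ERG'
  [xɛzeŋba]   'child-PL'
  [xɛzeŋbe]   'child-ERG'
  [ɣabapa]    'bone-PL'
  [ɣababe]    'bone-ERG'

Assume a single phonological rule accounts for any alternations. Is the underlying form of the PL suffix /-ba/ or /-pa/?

The PL suffix surfaces as [-ba] and [-pa], depending on the final segment of the stem.
The ERG suffix, which begins with [b], is invariant after every stem; so [b] is not altered by any rule here.
The PL suffix is therefore /-pa/ underlyingly, with post-nasal voicing: voiceless stops become voiced after a nasal.

/-pa/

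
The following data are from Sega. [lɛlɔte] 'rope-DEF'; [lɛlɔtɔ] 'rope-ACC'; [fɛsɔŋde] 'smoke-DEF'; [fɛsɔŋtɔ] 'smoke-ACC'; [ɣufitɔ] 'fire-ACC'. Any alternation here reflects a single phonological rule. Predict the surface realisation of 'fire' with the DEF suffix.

[ɣufite]

The DEF morpheme has two allomorphs, [-de] and [-te].
The ACC suffix, which begins with [t], is invariant after every stem; so [t] is not altered by any rule here.
The DEF suffix is therefore /-de/ underlyingly, with post-vocalic devoicing: voiced stops become voiceless after a vowel.
After 'fire', which ends in a vowel, the suffix surfaces as [-te], giving [ɣufite].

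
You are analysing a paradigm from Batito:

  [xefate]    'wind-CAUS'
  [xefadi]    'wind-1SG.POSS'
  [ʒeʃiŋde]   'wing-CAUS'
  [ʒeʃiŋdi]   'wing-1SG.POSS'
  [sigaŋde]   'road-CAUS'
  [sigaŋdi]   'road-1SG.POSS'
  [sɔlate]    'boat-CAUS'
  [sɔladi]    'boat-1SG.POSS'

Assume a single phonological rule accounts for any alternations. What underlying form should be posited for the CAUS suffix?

The CAUS suffix surfaces as [-de] and [-te], depending on the final segment of the stem.
By contrast the 1SG.POSS suffix keeps its initial [d] throughout — that segment must be underlying.
The CAUS suffix is therefore /-te/ underlyingly, with post-nasal voicing: voiceless stops become voiced after a nasal.

/-te/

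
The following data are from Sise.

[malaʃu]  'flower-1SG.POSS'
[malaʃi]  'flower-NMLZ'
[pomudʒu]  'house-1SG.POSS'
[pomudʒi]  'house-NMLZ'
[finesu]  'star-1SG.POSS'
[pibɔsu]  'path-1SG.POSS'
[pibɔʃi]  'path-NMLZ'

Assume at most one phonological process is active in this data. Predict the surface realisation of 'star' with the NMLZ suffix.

The stem for 'path' ends in [s] in [pibɔsu] but [ʃ] in [pibɔʃi].
But 'flower' keeps [ʃ] in both environments ([malaʃu], [malaʃi]), so there is no rule changing /ʃ/ to [s] before the 1SG.POSS suffix.
The alternation reflects palatalization before a front vowel: /s/ becomes palato-alveolar [ʃ] before a front vowel. /s/ is underlying.
The one attested form of 'star', [finesu], shows underlying /fines/. Applying the same rule before a front vowel gives [fineʃi].

[fineʃi]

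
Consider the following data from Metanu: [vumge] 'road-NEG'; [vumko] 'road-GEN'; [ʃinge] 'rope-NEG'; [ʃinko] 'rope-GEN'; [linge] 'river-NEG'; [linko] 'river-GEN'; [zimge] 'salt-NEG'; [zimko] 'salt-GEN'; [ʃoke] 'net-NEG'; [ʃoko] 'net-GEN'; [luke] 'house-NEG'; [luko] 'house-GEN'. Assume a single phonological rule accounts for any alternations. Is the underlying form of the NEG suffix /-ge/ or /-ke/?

The NEG suffix surfaces as [-ge] and [-ke], depending on the final segment of the stem.
By contrast the GEN suffix keeps its initial [k] throughout — that segment must be underlying.
The NEG suffix is therefore /-ge/ underlyingly, with post-vocalic devoicing: voiced stops become voiceless after a vowel.

/-ge/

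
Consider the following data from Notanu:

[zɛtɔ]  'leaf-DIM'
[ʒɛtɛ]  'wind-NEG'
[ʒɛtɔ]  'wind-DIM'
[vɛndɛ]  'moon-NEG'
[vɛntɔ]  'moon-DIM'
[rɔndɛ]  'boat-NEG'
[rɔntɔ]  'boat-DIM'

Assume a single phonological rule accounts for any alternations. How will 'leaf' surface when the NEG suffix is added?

[zɛtɛ]

The NEG suffix surfaces as [-dɛ] and [-tɛ], depending on the final segment of the stem.
The DIM suffix, which begins with [t], is invariant after every stem; so [t] is not altered by any rule here.
So the underlying form is /-dɛ/, and voiced stops become voiceless after a vowel.
After 'leaf', which ends in a vowel, the suffix surfaces as [-tɛ], giving [zɛtɛ].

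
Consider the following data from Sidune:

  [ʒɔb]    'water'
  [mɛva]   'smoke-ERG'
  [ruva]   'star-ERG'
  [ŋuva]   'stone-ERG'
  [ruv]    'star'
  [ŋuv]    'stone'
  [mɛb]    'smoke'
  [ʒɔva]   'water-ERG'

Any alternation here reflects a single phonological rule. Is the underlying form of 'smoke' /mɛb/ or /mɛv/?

/mɛb/

The stem for 'smoke' ends in [b] in [mɛb] but [v] in [mɛva].
Compare 'stone', with invariant [v] in [ŋuv] and [ŋuva]: an analysis with underlying /v/ and a rule producing [b] in isolation would wrongly predict alternation here too.
So /b/ is underlying, and a rule of intervocalic spirantization — voiced stops become fricatives between vowels — gives [v].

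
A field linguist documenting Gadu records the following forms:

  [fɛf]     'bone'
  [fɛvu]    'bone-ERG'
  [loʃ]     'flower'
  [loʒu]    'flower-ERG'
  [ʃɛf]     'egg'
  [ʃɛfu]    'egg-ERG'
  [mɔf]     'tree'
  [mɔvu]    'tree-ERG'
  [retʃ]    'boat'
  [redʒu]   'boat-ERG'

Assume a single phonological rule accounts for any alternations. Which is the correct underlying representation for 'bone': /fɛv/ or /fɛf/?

In [fɛf] and [fɛvu] the final segment of 'bone' alternates: [f] ~ [v].
The stem 'egg' ([ʃɛf], [ʃɛfu]) shows [f] unchanged in both environments, so [f] cannot be basic with [v] derived before the ERG suffix.
The underlying segment must be /v/; voiced obstruents become voiceless word-finally, yielding [f] there.

/fɛv/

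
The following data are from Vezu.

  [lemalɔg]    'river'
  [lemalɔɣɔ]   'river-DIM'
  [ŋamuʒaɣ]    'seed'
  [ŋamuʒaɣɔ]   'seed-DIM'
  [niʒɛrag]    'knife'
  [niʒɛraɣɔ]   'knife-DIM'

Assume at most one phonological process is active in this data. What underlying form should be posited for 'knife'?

/niʒɛrag/

The stem for 'knife' ends in [g] in [niʒɛrag] but [ɣ] in [niʒɛraɣɔ].
The stem 'seed' ([ŋamuʒaɣ], [ŋamuʒaɣɔ]) shows [ɣ] unchanged in both environments, so [ɣ] cannot be basic with [g] derived in isolation.
The underlying segment must be /g/; voiced stops become fricatives between vowels, yielding [ɣ] there.
Hence 'knife' is /niʒɛrag/ underlyingly.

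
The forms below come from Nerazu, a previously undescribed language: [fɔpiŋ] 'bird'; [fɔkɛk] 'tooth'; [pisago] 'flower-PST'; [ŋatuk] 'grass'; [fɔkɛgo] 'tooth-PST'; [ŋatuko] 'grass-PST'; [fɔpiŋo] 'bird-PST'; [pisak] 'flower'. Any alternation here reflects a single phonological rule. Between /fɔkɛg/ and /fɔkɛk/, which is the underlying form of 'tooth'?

The root 'tooth' surfaces as [fɔkɛk] and [fɔkɛgo], with a stem-final [k] ~ [g] alternation.
If /k/ were underlying and a rule turned it into [g] before the PST suffix, 'grass' would also alternate; but it has [k] in both [ŋatuk] and [ŋatuko].
Therefore /g/ is basic and [k] is derived by word-final obstruent devoicing (voiced obstruents become voiceless word-finally).

/fɔkɛg/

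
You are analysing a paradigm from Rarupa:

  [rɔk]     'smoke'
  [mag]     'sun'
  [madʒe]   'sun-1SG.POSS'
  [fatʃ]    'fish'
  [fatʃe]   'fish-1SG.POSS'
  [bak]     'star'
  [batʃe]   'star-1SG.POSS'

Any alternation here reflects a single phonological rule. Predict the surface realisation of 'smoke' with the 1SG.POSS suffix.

[rɔtʃe]

The root 'star' surfaces as [bak] and [batʃe], with a stem-final [k] ~ [tʃ] alternation.
But 'fish' keeps [tʃ] in both environments ([fatʃ], [fatʃe]), so there is no rule changing /tʃ/ to [k] in isolation.
Therefore /k/ is basic and [tʃ] is derived by palatalization before a front vowel (/k/ and /g/ become palato-alveolar [tʃ] and [dʒ] before a front vowel).
From [rɔk] the stem 'smoke' is /rɔk/; before a front vowel this yields [rɔtʃe].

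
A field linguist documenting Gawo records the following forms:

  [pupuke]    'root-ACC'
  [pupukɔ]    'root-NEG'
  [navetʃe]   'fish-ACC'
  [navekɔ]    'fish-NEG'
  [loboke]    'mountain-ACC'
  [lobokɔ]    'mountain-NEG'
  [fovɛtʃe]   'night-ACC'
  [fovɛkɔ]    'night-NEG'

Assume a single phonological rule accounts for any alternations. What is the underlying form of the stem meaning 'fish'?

In [navetʃe] and [navekɔ] the final segment of 'fish' alternates: [tʃ] ~ [k].
But 'root' keeps [k] in both environments ([pupuke], [pupukɔ]), so there is no rule changing /k/ to [tʃ] before the ACC suffix.
Therefore /tʃ/ is basic and [k] is derived by depalatalization (palato-alveolar /tʃ/ becomes [k] when no front vowel follows).

/navetʃ/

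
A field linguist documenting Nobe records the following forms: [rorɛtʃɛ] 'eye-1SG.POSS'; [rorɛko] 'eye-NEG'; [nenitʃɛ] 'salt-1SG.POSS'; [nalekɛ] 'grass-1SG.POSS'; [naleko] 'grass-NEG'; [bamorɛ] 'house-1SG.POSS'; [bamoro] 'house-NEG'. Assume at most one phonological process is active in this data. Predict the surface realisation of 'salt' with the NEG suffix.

[neniko]

In [rorɛtʃɛ] and [rorɛko] the final segment of 'eye' alternates: [tʃ] ~ [k].
But 'grass' keeps [k] in both environments ([nalekɛ], [naleko]), so there is no rule changing /k/ to [tʃ] before the 1SG.POSS suffix.
The alternation reflects depalatalization: palato-alveolar /tʃ/ becomes [k] when no front vowel follows. /tʃ/ is underlying.
From [nenitʃɛ] the stem 'salt' is /nenitʃ/; when no front vowel follows this yields [neniko].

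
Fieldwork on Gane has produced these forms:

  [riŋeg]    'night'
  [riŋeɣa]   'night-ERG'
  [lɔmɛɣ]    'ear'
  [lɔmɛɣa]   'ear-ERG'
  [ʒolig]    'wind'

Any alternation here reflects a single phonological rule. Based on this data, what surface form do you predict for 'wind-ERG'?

The stem for 'night' ends in [g] in [riŋeg] but [ɣ] in [riŋeɣa].
Compare 'ear', with invariant [ɣ] in [lɔmɛɣ] and [lɔmɛɣa]: an analysis with underlying /ɣ/ and a rule producing [g] in isolation would wrongly predict alternation here too.
So /g/ is underlying, and a rule of intervocalic spirantization — voiced stops become fricatives between vowels — gives [ɣ].
From [ʒolig] the stem 'wind' is /ʒolig/; between vowels this yields [ʒoliɣa].

[ʒoliɣa]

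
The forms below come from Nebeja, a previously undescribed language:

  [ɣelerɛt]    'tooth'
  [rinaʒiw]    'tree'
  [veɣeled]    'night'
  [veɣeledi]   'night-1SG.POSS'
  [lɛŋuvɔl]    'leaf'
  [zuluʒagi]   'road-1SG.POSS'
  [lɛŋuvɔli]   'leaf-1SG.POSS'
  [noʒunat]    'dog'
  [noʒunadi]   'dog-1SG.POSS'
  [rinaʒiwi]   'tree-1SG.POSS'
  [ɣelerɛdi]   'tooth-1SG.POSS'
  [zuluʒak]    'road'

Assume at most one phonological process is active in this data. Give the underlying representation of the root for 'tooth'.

/ɣelerɛt/

The stem for 'tooth' ends in [t] in [ɣelerɛt] but [d] in [ɣelerɛdi].
The stem 'night' ([veɣeled], [veɣeledi]) shows [d] unchanged in both environments, so [d] cannot be basic with [t] derived in isolation.
The alternation reflects intervocalic voicing: voiceless stops become voiced between vowels. /t/ is underlying.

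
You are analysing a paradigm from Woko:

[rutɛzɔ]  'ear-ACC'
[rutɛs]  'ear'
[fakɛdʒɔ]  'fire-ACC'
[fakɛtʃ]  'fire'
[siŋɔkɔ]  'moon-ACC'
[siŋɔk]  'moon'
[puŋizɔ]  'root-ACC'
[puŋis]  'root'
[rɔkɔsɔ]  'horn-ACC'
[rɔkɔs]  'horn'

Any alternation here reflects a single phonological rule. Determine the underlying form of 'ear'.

/rutɛz/

The stem for 'ear' ends in [z] in [rutɛzɔ] but [s] in [rutɛs].
But 'horn' keeps [s] in both environments ([rɔkɔsɔ], [rɔkɔs]), so there is no rule changing /s/ to [z] before the ACC suffix.
So /z/ is underlying, and a rule of word-final obstruent devoicing — voiced obstruents become voiceless word-finally — gives [s].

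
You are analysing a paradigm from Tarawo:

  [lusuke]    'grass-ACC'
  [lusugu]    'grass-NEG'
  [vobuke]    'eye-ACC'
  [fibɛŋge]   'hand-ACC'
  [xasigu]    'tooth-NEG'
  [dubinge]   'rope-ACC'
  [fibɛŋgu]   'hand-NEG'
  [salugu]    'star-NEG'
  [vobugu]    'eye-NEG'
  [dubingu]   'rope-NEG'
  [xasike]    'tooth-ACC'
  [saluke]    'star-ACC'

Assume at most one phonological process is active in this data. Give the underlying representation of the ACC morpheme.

/-ke/

The ACC suffix surfaces as [-ge] and [-ke], depending on the final segment of the stem.
By contrast the NEG suffix keeps its initial [g] throughout — that segment must be underlying.
The ACC suffix is therefore /-ke/ underlyingly, with post-nasal voicing: voiceless stops become voiced after a nasal.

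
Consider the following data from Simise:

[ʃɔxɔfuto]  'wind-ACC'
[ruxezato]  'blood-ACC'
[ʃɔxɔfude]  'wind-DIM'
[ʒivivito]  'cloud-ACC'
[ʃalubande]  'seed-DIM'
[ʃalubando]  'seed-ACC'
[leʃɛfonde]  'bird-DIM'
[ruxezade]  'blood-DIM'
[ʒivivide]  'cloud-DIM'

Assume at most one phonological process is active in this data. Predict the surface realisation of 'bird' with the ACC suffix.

The ACC morpheme has two allomorphs, [-do] and [-to].
The DIM suffix, which begins with [d], is invariant after every stem; so [d] is not altered by any rule here.
The ACC suffix is therefore /-to/ underlyingly, with post-nasal voicing: voiceless stops become voiced after a nasal.
After 'bird', which ends in a nasal, the suffix surfaces as [-do], giving [leʃɛfondo].

[leʃɛfondo]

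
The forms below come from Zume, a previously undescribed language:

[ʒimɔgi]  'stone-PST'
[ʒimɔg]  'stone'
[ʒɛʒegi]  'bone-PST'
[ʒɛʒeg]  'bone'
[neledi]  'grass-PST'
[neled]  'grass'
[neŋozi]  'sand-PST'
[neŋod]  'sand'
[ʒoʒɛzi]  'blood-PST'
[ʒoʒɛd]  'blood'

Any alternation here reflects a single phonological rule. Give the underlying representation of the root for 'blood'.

/ʒoʒɛz/

'blood' shows [z] ~ [d] at the end of the stem ([ʒoʒɛzi] vs [ʒoʒɛd]).
But 'grass' keeps [d] in both environments ([neledi], [neled]), so there is no rule changing /d/ to [z] before the PST suffix.
The alternation reflects word-final hardening: voiced fricatives become stops word-finally. /z/ is underlying.
Hence 'blood' is /ʒoʒɛz/ underlyingly.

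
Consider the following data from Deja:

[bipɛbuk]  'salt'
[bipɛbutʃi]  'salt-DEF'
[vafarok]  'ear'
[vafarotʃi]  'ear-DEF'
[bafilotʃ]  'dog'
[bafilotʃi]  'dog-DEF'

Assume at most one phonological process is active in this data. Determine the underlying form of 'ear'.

/vafarok/

In [vafarok] and [vafarotʃi] the final segment of 'ear' alternates: [k] ~ [tʃ].
Compare 'dog', with invariant [tʃ] in [bafilotʃ] and [bafilotʃi]: an analysis with underlying /tʃ/ and a rule producing [k] in isolation would wrongly predict alternation here too.
The alternation reflects palatalization before a front vowel: /k/ becomes palato-alveolar [tʃ] before a front vowel. /k/ is underlying.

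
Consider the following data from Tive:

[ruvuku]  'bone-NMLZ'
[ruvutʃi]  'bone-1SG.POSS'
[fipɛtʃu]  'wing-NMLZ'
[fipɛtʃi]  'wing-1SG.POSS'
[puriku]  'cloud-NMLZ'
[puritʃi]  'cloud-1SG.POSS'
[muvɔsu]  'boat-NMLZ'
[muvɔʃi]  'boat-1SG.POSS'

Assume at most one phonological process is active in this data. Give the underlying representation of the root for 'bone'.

/ruvuk/

The root 'bone' surfaces as [ruvuku] and [ruvutʃi], with a stem-final [k] ~ [tʃ] alternation.
The stem 'wing' ([fipɛtʃu], [fipɛtʃi]) shows [tʃ] unchanged in both environments, so [tʃ] cannot be basic with [k] derived before the NMLZ suffix.
So /k/ is underlying, and a rule of palatalization before a front vowel — /k/ and /s/ become palato-alveolar [tʃ] and [ʃ] before a front vowel — gives [tʃ].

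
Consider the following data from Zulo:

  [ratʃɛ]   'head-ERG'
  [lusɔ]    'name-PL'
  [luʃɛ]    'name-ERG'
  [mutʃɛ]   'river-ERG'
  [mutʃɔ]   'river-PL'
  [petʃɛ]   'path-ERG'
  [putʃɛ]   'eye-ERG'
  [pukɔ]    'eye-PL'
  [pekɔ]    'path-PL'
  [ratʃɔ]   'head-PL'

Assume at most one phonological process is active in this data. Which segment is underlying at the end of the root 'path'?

'path' shows [tʃ] ~ [k] at the end of the stem ([petʃɛ] vs [pekɔ]).
The stem 'head' ([ratʃɛ], [ratʃɔ]) shows [tʃ] unchanged in both environments, so [tʃ] cannot be basic with [k] derived before the PL suffix.
The alternation reflects palatalization before a front vowel: /k/ and /s/ become palato-alveolar [tʃ] and [ʃ] before a front vowel. /k/ is underlying.

/k/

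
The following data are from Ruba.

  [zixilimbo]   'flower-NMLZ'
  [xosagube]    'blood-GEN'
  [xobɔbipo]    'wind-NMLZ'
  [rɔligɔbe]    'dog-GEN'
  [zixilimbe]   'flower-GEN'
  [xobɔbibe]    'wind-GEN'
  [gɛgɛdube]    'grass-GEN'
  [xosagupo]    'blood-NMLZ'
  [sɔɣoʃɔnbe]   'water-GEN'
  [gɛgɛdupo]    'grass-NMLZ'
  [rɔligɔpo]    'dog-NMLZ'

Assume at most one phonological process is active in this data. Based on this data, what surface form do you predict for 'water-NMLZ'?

[sɔɣoʃɔnbo]

The NMLZ morpheme has two allomorphs, [-bo] and [-po].
The GEN suffix, which begins with [b], is invariant after every stem; so [b] is not altered by any rule here.
So the underlying form is /-po/, and voiceless stops become voiced after a nasal.
After 'water', which ends in a nasal, the suffix surfaces as [-bo], giving [sɔɣoʃɔnbo].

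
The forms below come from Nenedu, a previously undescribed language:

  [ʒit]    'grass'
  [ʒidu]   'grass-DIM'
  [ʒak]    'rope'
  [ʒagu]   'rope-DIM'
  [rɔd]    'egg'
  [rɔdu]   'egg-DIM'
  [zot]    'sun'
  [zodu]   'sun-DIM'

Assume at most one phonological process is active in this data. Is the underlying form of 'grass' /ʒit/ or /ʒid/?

'grass' shows [t] ~ [d] at the end of the stem ([ʒit] vs [ʒidu]).
But 'egg' keeps [d] in both environments ([rɔd], [rɔdu]), so there is no rule changing /d/ to [t] in isolation.
Therefore /t/ is basic and [d] is derived by intervocalic voicing (voiceless stops become voiced between vowels).

/ʒit/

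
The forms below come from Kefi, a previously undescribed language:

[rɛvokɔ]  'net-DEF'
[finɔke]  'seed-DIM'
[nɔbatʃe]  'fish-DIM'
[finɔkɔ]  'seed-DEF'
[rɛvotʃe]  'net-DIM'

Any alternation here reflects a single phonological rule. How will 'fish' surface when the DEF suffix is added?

In [rɛvokɔ] and [rɛvotʃe] the final segment of 'net' alternates: [k] ~ [tʃ].
If /k/ were underlying and a rule turned it into [tʃ] before the DIM suffix, 'seed' would also alternate; but it has [k] in both [finɔkɔ] and [finɔke].
So /tʃ/ is underlying, and a rule of depalatalization — palato-alveolar /tʃ/ becomes [k] when no front vowel follows — gives [k].
From [nɔbatʃe] the stem 'fish' is /nɔbatʃ/; when no front vowel follows this yields [nɔbakɔ].

[nɔbakɔ]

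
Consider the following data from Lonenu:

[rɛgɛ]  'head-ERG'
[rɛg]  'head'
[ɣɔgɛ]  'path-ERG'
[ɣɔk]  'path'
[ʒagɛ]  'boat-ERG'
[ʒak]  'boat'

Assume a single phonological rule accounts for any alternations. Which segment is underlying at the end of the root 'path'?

The stem for 'path' ends in [g] in [ɣɔgɛ] but [k] in [ɣɔk].
But 'head' keeps [g] in both environments ([rɛgɛ], [rɛg]), so there is no rule changing /g/ to [k] in isolation.
The alternation reflects intervocalic voicing: voiceless stops become voiced between vowels. /k/ is underlying.

/k/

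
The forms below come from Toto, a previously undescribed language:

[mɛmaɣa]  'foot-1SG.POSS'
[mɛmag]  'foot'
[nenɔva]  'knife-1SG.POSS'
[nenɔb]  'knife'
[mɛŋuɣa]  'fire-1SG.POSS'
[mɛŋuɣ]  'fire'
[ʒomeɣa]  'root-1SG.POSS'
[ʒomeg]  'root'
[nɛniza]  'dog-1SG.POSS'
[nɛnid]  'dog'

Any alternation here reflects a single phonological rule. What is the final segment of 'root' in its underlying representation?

/g/

The root 'root' surfaces as [ʒomeɣa] and [ʒomeg], with a stem-final [ɣ] ~ [g] alternation.
But 'fire' keeps [ɣ] in both environments ([mɛŋuɣa], [mɛŋuɣ]), so there is no rule changing /ɣ/ to [g] in isolation.
The underlying segment must be /g/; voiced stops become fricatives between vowels, yielding [ɣ] there.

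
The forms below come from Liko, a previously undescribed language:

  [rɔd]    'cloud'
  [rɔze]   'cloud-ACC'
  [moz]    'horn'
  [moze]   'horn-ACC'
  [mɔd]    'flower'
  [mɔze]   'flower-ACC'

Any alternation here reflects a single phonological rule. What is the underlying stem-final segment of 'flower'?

/d/

The stem for 'flower' ends in [d] in [mɔd] but [z] in [mɔze].
Compare 'horn', with invariant [z] in [moz] and [moze]: an analysis with underlying /z/ and a rule producing [d] in isolation would wrongly predict alternation here too.
So /d/ is underlying, and a rule of intervocalic spirantization — voiced stops become fricatives between vowels — gives [z].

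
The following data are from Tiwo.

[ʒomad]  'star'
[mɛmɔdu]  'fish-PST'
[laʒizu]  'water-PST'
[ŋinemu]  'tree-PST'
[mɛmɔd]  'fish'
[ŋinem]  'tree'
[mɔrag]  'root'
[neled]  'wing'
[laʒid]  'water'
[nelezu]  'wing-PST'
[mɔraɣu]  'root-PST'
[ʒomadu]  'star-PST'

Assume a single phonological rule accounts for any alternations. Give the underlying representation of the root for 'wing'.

The root 'wing' surfaces as [nelezu] and [neled], with a stem-final [z] ~ [d] alternation.
Compare 'star', with invariant [d] in [ʒomadu] and [ʒomad]: an analysis with underlying /d/ and a rule producing [z] before the PST suffix would wrongly predict alternation here too.
The underlying segment must be /z/; voiced fricatives become stops word-finally, yielding [d] there.
The underlying form of 'wing' is therefore /nelez/.

/nelez/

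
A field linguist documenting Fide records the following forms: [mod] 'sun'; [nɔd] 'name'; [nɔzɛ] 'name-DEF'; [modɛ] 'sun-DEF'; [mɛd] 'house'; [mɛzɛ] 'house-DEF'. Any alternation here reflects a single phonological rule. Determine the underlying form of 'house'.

/mɛz/

'house' shows [z] ~ [d] at the end of the stem ([mɛzɛ] vs [mɛd]).
But 'sun' keeps [d] in both environments ([modɛ], [mod]), so there is no rule changing /d/ to [z] before the DEF suffix.
The alternation reflects word-final hardening: voiced fricatives become stops word-finally. /z/ is underlying.
Hence 'house' is /mɛz/ underlyingly.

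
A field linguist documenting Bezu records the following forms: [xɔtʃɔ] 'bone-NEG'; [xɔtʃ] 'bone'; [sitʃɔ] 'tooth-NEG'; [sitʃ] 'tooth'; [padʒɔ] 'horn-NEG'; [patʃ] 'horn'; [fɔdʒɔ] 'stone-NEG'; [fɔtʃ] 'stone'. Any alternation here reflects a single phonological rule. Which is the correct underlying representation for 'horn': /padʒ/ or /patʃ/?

/padʒ/

The root 'horn' surfaces as [padʒɔ] and [patʃ], with a stem-final [dʒ] ~ [tʃ] alternation.
But 'tooth' keeps [tʃ] in both environments ([sitʃɔ], [sitʃ]), so there is no rule changing /tʃ/ to [dʒ] before the NEG suffix.
Therefore /dʒ/ is basic and [tʃ] is derived by word-final obstruent devoicing (voiced obstruents become voiceless word-finally).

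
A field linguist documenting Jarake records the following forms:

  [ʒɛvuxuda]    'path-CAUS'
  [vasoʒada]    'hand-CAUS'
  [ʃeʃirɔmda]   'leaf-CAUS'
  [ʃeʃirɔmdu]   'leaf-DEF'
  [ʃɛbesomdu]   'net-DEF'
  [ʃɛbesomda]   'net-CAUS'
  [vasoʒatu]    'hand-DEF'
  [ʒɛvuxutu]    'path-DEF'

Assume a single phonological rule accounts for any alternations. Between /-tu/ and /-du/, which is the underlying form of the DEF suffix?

The DEF morpheme has two allomorphs, [-du] and [-tu].
By contrast the CAUS suffix keeps its initial [d] throughout — that segment must be underlying.
The DEF suffix is therefore /-tu/ underlyingly, with post-nasal voicing: voiceless stops become voiced after a nasal.

/-tu/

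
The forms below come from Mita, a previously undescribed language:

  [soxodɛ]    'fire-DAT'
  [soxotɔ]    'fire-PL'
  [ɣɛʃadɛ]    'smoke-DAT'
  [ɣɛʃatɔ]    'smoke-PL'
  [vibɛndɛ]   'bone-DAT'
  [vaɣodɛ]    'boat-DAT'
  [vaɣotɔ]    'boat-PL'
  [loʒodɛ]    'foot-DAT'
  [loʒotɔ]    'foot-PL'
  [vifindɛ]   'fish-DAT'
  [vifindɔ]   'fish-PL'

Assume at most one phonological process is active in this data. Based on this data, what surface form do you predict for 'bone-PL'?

The PL morpheme has two allomorphs, [-dɔ] and [-tɔ].
The DAT suffix, which begins with [d], is invariant after every stem; so [d] is not altered by any rule here.
So the underlying form is /-tɔ/, and voiceless stops become voiced after a nasal.
After 'bone', which ends in a nasal, the suffix surfaces as [-dɔ], giving [vibɛndɔ].

[vibɛndɔ]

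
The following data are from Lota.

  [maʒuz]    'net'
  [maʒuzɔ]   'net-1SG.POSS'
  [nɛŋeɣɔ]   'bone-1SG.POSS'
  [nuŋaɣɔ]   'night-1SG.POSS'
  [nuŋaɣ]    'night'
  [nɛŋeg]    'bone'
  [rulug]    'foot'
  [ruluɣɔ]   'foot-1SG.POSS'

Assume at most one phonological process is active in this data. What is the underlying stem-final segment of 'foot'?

The stem for 'foot' ends in [ɣ] in [ruluɣɔ] but [g] in [rulug].
But 'night' keeps [ɣ] in both environments ([nuŋaɣɔ], [nuŋaɣ]), so there is no rule changing /ɣ/ to [g] in isolation.
The underlying segment must be /g/; voiced stops become fricatives between vowels, yielding [ɣ] there.

/g/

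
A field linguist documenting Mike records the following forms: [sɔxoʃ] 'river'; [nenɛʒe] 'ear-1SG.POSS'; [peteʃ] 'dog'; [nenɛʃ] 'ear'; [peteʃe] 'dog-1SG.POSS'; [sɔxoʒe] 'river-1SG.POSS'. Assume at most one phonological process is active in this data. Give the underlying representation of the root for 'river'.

/sɔxoʒ/

The stem for 'river' ends in [ʃ] in [sɔxoʃ] but [ʒ] in [sɔxoʒe].
But 'dog' keeps [ʃ] in both environments ([peteʃ], [peteʃe]), so there is no rule changing /ʃ/ to [ʒ] before the 1SG.POSS suffix.
The alternation reflects word-final obstruent devoicing: voiced obstruents become voiceless word-finally. /ʒ/ is underlying.
The underlying form of 'river' is therefore /sɔxoʒ/.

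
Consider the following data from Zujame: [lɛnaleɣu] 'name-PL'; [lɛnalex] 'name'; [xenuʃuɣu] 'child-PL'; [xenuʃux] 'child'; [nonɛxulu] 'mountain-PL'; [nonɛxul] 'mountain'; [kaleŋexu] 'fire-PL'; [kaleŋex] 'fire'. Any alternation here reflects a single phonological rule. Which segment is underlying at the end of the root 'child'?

'child' shows [ɣ] ~ [x] at the end of the stem ([xenuʃuɣu] vs [xenuʃux]).
If /x/ were underlying and a rule turned it into [ɣ] before the PL suffix, 'fire' would also alternate; but it has [x] in both [kaleŋexu] and [kaleŋex].
The alternation reflects word-final obstruent devoicing: voiced obstruents become voiceless word-finally. /ɣ/ is underlying.

/ɣ/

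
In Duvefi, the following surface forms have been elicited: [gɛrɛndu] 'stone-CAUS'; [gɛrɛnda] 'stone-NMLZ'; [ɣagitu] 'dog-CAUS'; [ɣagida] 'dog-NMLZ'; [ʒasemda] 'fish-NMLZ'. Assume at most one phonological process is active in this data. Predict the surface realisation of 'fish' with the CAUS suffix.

The CAUS morpheme has two allomorphs, [-du] and [-tu].
The NMLZ suffix, which begins with [d], is invariant after every stem; so [d] is not altered by any rule here.
So the underlying form is /-tu/, and voiceless stops become voiced after a nasal.
After 'fish', which ends in a nasal, the suffix surfaces as [-du], giving [ʒasemdu].

[ʒasemdu]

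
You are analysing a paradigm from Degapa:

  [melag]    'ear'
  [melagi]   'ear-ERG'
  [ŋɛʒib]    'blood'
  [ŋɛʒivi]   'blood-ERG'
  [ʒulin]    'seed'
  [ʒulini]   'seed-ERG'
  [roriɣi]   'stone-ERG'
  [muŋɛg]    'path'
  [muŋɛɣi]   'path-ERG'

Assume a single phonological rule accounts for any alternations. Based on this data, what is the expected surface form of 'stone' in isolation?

[rorig]

In [muŋɛg] and [muŋɛɣi] the final segment of 'path' alternates: [g] ~ [ɣ].
But 'ear' keeps [g] in both environments ([melag], [melagi]), so there is no rule changing /g/ to [ɣ] before the ERG suffix.
The underlying segment must be /ɣ/; voiced fricatives become stops word-finally, yielding [g] there.
From [roriɣi] the stem 'stone' is /roriɣ/; word-finally this yields [rorig].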